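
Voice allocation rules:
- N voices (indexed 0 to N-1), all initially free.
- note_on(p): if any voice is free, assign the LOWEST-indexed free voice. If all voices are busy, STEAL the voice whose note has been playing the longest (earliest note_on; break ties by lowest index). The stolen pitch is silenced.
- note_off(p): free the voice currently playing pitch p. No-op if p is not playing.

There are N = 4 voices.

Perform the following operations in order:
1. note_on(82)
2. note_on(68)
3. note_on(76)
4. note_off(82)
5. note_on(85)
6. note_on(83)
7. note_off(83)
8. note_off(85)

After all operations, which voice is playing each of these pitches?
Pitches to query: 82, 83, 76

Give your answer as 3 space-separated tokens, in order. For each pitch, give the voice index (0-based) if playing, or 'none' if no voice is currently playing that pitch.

Answer: none none 2

Derivation:
Op 1: note_on(82): voice 0 is free -> assigned | voices=[82 - - -]
Op 2: note_on(68): voice 1 is free -> assigned | voices=[82 68 - -]
Op 3: note_on(76): voice 2 is free -> assigned | voices=[82 68 76 -]
Op 4: note_off(82): free voice 0 | voices=[- 68 76 -]
Op 5: note_on(85): voice 0 is free -> assigned | voices=[85 68 76 -]
Op 6: note_on(83): voice 3 is free -> assigned | voices=[85 68 76 83]
Op 7: note_off(83): free voice 3 | voices=[85 68 76 -]
Op 8: note_off(85): free voice 0 | voices=[- 68 76 -]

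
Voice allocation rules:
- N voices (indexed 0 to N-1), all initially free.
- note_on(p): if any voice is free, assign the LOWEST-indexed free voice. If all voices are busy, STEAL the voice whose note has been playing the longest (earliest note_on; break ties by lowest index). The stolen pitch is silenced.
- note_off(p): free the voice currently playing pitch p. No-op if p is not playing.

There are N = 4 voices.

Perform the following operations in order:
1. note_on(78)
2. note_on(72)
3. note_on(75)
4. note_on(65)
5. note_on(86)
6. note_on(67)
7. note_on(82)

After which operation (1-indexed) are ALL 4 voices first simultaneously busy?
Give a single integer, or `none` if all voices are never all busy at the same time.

Answer: 4

Derivation:
Op 1: note_on(78): voice 0 is free -> assigned | voices=[78 - - -]
Op 2: note_on(72): voice 1 is free -> assigned | voices=[78 72 - -]
Op 3: note_on(75): voice 2 is free -> assigned | voices=[78 72 75 -]
Op 4: note_on(65): voice 3 is free -> assigned | voices=[78 72 75 65]
Op 5: note_on(86): all voices busy, STEAL voice 0 (pitch 78, oldest) -> assign | voices=[86 72 75 65]
Op 6: note_on(67): all voices busy, STEAL voice 1 (pitch 72, oldest) -> assign | voices=[86 67 75 65]
Op 7: note_on(82): all voices busy, STEAL voice 2 (pitch 75, oldest) -> assign | voices=[86 67 82 65]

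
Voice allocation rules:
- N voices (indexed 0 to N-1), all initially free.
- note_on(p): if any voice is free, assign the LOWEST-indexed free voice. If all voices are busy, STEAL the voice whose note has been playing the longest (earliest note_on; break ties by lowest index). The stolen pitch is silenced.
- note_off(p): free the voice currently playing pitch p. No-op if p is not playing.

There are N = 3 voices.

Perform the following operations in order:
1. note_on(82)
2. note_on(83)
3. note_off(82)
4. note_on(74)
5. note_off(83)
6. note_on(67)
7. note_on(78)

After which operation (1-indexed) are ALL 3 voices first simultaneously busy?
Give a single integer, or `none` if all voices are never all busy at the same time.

Op 1: note_on(82): voice 0 is free -> assigned | voices=[82 - -]
Op 2: note_on(83): voice 1 is free -> assigned | voices=[82 83 -]
Op 3: note_off(82): free voice 0 | voices=[- 83 -]
Op 4: note_on(74): voice 0 is free -> assigned | voices=[74 83 -]
Op 5: note_off(83): free voice 1 | voices=[74 - -]
Op 6: note_on(67): voice 1 is free -> assigned | voices=[74 67 -]
Op 7: note_on(78): voice 2 is free -> assigned | voices=[74 67 78]

Answer: 7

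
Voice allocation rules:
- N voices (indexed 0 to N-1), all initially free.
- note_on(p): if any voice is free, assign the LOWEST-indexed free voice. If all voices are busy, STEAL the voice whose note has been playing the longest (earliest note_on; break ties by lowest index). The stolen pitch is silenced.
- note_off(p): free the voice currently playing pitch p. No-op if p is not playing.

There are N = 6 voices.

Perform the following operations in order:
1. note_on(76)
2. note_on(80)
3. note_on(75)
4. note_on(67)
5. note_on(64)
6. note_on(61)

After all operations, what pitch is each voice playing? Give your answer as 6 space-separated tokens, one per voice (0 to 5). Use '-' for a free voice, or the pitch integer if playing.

Op 1: note_on(76): voice 0 is free -> assigned | voices=[76 - - - - -]
Op 2: note_on(80): voice 1 is free -> assigned | voices=[76 80 - - - -]
Op 3: note_on(75): voice 2 is free -> assigned | voices=[76 80 75 - - -]
Op 4: note_on(67): voice 3 is free -> assigned | voices=[76 80 75 67 - -]
Op 5: note_on(64): voice 4 is free -> assigned | voices=[76 80 75 67 64 -]
Op 6: note_on(61): voice 5 is free -> assigned | voices=[76 80 75 67 64 61]

Answer: 76 80 75 67 64 61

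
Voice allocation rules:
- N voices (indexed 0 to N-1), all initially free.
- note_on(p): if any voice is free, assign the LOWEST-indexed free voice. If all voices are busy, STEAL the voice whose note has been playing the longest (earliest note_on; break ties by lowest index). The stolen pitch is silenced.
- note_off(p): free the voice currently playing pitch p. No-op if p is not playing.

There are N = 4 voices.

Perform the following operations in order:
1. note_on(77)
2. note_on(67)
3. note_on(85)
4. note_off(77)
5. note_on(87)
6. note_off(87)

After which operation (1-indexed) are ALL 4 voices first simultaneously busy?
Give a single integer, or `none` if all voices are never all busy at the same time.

Answer: none

Derivation:
Op 1: note_on(77): voice 0 is free -> assigned | voices=[77 - - -]
Op 2: note_on(67): voice 1 is free -> assigned | voices=[77 67 - -]
Op 3: note_on(85): voice 2 is free -> assigned | voices=[77 67 85 -]
Op 4: note_off(77): free voice 0 | voices=[- 67 85 -]
Op 5: note_on(87): voice 0 is free -> assigned | voices=[87 67 85 -]
Op 6: note_off(87): free voice 0 | voices=[- 67 85 -]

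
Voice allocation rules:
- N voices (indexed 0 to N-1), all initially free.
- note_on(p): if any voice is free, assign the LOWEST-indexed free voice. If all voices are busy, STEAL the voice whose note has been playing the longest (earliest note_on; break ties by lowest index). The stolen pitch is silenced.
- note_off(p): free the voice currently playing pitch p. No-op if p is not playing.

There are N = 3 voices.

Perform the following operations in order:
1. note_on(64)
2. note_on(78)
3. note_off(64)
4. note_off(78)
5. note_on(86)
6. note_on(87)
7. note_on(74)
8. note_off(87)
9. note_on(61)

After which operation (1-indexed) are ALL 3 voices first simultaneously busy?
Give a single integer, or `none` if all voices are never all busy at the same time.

Op 1: note_on(64): voice 0 is free -> assigned | voices=[64 - -]
Op 2: note_on(78): voice 1 is free -> assigned | voices=[64 78 -]
Op 3: note_off(64): free voice 0 | voices=[- 78 -]
Op 4: note_off(78): free voice 1 | voices=[- - -]
Op 5: note_on(86): voice 0 is free -> assigned | voices=[86 - -]
Op 6: note_on(87): voice 1 is free -> assigned | voices=[86 87 -]
Op 7: note_on(74): voice 2 is free -> assigned | voices=[86 87 74]
Op 8: note_off(87): free voice 1 | voices=[86 - 74]
Op 9: note_on(61): voice 1 is free -> assigned | voices=[86 61 74]

Answer: 7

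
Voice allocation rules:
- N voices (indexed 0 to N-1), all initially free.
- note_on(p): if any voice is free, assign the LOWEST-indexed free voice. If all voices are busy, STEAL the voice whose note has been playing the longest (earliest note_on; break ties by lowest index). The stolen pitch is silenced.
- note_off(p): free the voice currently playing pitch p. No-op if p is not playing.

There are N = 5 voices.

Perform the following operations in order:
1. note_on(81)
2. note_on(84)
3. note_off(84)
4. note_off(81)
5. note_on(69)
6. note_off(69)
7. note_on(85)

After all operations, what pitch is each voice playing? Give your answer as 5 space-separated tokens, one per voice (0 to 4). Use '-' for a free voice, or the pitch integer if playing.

Op 1: note_on(81): voice 0 is free -> assigned | voices=[81 - - - -]
Op 2: note_on(84): voice 1 is free -> assigned | voices=[81 84 - - -]
Op 3: note_off(84): free voice 1 | voices=[81 - - - -]
Op 4: note_off(81): free voice 0 | voices=[- - - - -]
Op 5: note_on(69): voice 0 is free -> assigned | voices=[69 - - - -]
Op 6: note_off(69): free voice 0 | voices=[- - - - -]
Op 7: note_on(85): voice 0 is free -> assigned | voices=[85 - - - -]

Answer: 85 - - - -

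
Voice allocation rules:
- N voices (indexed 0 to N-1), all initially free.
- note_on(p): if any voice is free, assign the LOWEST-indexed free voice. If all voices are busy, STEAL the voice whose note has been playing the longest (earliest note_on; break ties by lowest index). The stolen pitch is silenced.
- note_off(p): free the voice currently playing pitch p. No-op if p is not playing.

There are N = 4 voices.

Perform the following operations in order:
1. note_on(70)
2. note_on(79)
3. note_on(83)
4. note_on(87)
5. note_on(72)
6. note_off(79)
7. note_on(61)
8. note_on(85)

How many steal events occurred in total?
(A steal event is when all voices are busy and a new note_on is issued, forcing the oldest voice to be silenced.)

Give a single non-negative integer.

Answer: 2

Derivation:
Op 1: note_on(70): voice 0 is free -> assigned | voices=[70 - - -]
Op 2: note_on(79): voice 1 is free -> assigned | voices=[70 79 - -]
Op 3: note_on(83): voice 2 is free -> assigned | voices=[70 79 83 -]
Op 4: note_on(87): voice 3 is free -> assigned | voices=[70 79 83 87]
Op 5: note_on(72): all voices busy, STEAL voice 0 (pitch 70, oldest) -> assign | voices=[72 79 83 87]
Op 6: note_off(79): free voice 1 | voices=[72 - 83 87]
Op 7: note_on(61): voice 1 is free -> assigned | voices=[72 61 83 87]
Op 8: note_on(85): all voices busy, STEAL voice 2 (pitch 83, oldest) -> assign | voices=[72 61 85 87]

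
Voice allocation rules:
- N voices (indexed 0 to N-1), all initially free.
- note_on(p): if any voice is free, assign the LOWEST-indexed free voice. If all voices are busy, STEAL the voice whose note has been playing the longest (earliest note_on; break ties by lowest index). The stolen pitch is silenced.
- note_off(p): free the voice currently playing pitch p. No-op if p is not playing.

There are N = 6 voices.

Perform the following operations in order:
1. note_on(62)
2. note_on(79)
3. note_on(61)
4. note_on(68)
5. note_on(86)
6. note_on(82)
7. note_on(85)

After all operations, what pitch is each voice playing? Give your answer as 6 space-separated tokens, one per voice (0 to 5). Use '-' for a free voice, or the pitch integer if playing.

Op 1: note_on(62): voice 0 is free -> assigned | voices=[62 - - - - -]
Op 2: note_on(79): voice 1 is free -> assigned | voices=[62 79 - - - -]
Op 3: note_on(61): voice 2 is free -> assigned | voices=[62 79 61 - - -]
Op 4: note_on(68): voice 3 is free -> assigned | voices=[62 79 61 68 - -]
Op 5: note_on(86): voice 4 is free -> assigned | voices=[62 79 61 68 86 -]
Op 6: note_on(82): voice 5 is free -> assigned | voices=[62 79 61 68 86 82]
Op 7: note_on(85): all voices busy, STEAL voice 0 (pitch 62, oldest) -> assign | voices=[85 79 61 68 86 82]

Answer: 85 79 61 68 86 82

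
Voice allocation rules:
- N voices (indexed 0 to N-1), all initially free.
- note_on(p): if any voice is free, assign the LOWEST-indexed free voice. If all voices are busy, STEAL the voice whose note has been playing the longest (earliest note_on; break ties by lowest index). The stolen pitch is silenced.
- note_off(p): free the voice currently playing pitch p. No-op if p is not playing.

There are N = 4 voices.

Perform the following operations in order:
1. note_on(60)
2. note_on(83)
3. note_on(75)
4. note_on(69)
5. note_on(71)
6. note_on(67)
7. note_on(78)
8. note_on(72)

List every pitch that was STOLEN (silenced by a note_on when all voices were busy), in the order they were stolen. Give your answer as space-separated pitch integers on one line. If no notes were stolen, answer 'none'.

Op 1: note_on(60): voice 0 is free -> assigned | voices=[60 - - -]
Op 2: note_on(83): voice 1 is free -> assigned | voices=[60 83 - -]
Op 3: note_on(75): voice 2 is free -> assigned | voices=[60 83 75 -]
Op 4: note_on(69): voice 3 is free -> assigned | voices=[60 83 75 69]
Op 5: note_on(71): all voices busy, STEAL voice 0 (pitch 60, oldest) -> assign | voices=[71 83 75 69]
Op 6: note_on(67): all voices busy, STEAL voice 1 (pitch 83, oldest) -> assign | voices=[71 67 75 69]
Op 7: note_on(78): all voices busy, STEAL voice 2 (pitch 75, oldest) -> assign | voices=[71 67 78 69]
Op 8: note_on(72): all voices busy, STEAL voice 3 (pitch 69, oldest) -> assign | voices=[71 67 78 72]

Answer: 60 83 75 69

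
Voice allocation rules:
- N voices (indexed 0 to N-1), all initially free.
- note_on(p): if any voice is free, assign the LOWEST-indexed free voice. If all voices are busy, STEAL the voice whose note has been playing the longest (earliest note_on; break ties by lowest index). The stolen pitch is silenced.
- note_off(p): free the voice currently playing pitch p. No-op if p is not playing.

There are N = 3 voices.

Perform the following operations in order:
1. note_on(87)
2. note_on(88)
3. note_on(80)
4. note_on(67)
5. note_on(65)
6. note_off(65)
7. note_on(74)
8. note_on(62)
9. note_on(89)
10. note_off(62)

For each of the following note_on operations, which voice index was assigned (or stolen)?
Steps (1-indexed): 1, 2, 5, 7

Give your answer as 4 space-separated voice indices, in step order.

Answer: 0 1 1 1

Derivation:
Op 1: note_on(87): voice 0 is free -> assigned | voices=[87 - -]
Op 2: note_on(88): voice 1 is free -> assigned | voices=[87 88 -]
Op 3: note_on(80): voice 2 is free -> assigned | voices=[87 88 80]
Op 4: note_on(67): all voices busy, STEAL voice 0 (pitch 87, oldest) -> assign | voices=[67 88 80]
Op 5: note_on(65): all voices busy, STEAL voice 1 (pitch 88, oldest) -> assign | voices=[67 65 80]
Op 6: note_off(65): free voice 1 | voices=[67 - 80]
Op 7: note_on(74): voice 1 is free -> assigned | voices=[67 74 80]
Op 8: note_on(62): all voices busy, STEAL voice 2 (pitch 80, oldest) -> assign | voices=[67 74 62]
Op 9: note_on(89): all voices busy, STEAL voice 0 (pitch 67, oldest) -> assign | voices=[89 74 62]
Op 10: note_off(62): free voice 2 | voices=[89 74 -]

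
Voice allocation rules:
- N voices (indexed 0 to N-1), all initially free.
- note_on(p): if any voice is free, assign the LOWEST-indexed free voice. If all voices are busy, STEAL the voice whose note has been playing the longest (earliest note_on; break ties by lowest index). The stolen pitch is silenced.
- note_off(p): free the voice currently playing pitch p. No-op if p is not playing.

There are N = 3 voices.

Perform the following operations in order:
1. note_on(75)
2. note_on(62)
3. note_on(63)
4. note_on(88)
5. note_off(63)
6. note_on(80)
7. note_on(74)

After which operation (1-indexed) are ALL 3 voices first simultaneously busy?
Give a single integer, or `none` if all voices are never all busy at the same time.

Answer: 3

Derivation:
Op 1: note_on(75): voice 0 is free -> assigned | voices=[75 - -]
Op 2: note_on(62): voice 1 is free -> assigned | voices=[75 62 -]
Op 3: note_on(63): voice 2 is free -> assigned | voices=[75 62 63]
Op 4: note_on(88): all voices busy, STEAL voice 0 (pitch 75, oldest) -> assign | voices=[88 62 63]
Op 5: note_off(63): free voice 2 | voices=[88 62 -]
Op 6: note_on(80): voice 2 is free -> assigned | voices=[88 62 80]
Op 7: note_on(74): all voices busy, STEAL voice 1 (pitch 62, oldest) -> assign | voices=[88 74 80]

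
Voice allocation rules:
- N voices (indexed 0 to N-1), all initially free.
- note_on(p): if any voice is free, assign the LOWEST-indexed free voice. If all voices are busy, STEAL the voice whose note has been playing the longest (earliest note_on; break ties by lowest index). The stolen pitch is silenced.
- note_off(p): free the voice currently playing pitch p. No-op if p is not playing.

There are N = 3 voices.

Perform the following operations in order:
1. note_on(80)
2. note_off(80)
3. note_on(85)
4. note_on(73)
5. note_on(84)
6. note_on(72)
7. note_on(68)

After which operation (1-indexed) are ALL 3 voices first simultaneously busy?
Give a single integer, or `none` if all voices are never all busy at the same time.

Op 1: note_on(80): voice 0 is free -> assigned | voices=[80 - -]
Op 2: note_off(80): free voice 0 | voices=[- - -]
Op 3: note_on(85): voice 0 is free -> assigned | voices=[85 - -]
Op 4: note_on(73): voice 1 is free -> assigned | voices=[85 73 -]
Op 5: note_on(84): voice 2 is free -> assigned | voices=[85 73 84]
Op 6: note_on(72): all voices busy, STEAL voice 0 (pitch 85, oldest) -> assign | voices=[72 73 84]
Op 7: note_on(68): all voices busy, STEAL voice 1 (pitch 73, oldest) -> assign | voices=[72 68 84]

Answer: 5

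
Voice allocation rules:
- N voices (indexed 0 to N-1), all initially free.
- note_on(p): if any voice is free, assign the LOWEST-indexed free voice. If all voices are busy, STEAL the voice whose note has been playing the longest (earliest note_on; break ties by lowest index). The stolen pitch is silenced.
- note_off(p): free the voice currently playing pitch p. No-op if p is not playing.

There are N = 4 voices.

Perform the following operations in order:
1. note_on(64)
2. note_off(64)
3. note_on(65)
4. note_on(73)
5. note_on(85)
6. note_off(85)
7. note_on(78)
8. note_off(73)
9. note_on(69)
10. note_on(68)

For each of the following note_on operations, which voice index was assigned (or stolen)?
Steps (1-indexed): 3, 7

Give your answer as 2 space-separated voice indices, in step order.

Answer: 0 2

Derivation:
Op 1: note_on(64): voice 0 is free -> assigned | voices=[64 - - -]
Op 2: note_off(64): free voice 0 | voices=[- - - -]
Op 3: note_on(65): voice 0 is free -> assigned | voices=[65 - - -]
Op 4: note_on(73): voice 1 is free -> assigned | voices=[65 73 - -]
Op 5: note_on(85): voice 2 is free -> assigned | voices=[65 73 85 -]
Op 6: note_off(85): free voice 2 | voices=[65 73 - -]
Op 7: note_on(78): voice 2 is free -> assigned | voices=[65 73 78 -]
Op 8: note_off(73): free voice 1 | voices=[65 - 78 -]
Op 9: note_on(69): voice 1 is free -> assigned | voices=[65 69 78 -]
Op 10: note_on(68): voice 3 is free -> assigned | voices=[65 69 78 68]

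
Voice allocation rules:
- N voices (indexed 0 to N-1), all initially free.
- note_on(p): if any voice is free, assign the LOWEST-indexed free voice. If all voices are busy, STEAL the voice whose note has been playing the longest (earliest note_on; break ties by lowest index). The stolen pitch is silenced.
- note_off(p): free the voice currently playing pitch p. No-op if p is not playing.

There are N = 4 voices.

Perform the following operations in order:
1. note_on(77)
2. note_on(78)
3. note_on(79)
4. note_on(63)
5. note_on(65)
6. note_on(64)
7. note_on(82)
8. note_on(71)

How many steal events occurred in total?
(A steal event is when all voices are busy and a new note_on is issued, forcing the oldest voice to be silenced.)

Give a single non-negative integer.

Op 1: note_on(77): voice 0 is free -> assigned | voices=[77 - - -]
Op 2: note_on(78): voice 1 is free -> assigned | voices=[77 78 - -]
Op 3: note_on(79): voice 2 is free -> assigned | voices=[77 78 79 -]
Op 4: note_on(63): voice 3 is free -> assigned | voices=[77 78 79 63]
Op 5: note_on(65): all voices busy, STEAL voice 0 (pitch 77, oldest) -> assign | voices=[65 78 79 63]
Op 6: note_on(64): all voices busy, STEAL voice 1 (pitch 78, oldest) -> assign | voices=[65 64 79 63]
Op 7: note_on(82): all voices busy, STEAL voice 2 (pitch 79, oldest) -> assign | voices=[65 64 82 63]
Op 8: note_on(71): all voices busy, STEAL voice 3 (pitch 63, oldest) -> assign | voices=[65 64 82 71]

Answer: 4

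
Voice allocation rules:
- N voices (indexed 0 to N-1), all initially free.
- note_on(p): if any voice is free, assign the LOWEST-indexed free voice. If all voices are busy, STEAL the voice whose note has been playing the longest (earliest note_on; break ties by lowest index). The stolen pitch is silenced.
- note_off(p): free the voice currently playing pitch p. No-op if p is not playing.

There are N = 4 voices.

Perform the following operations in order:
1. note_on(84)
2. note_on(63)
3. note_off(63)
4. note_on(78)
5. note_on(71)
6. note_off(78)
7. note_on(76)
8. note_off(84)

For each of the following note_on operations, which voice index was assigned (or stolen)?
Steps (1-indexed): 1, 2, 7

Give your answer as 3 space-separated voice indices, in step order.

Op 1: note_on(84): voice 0 is free -> assigned | voices=[84 - - -]
Op 2: note_on(63): voice 1 is free -> assigned | voices=[84 63 - -]
Op 3: note_off(63): free voice 1 | voices=[84 - - -]
Op 4: note_on(78): voice 1 is free -> assigned | voices=[84 78 - -]
Op 5: note_on(71): voice 2 is free -> assigned | voices=[84 78 71 -]
Op 6: note_off(78): free voice 1 | voices=[84 - 71 -]
Op 7: note_on(76): voice 1 is free -> assigned | voices=[84 76 71 -]
Op 8: note_off(84): free voice 0 | voices=[- 76 71 -]

Answer: 0 1 1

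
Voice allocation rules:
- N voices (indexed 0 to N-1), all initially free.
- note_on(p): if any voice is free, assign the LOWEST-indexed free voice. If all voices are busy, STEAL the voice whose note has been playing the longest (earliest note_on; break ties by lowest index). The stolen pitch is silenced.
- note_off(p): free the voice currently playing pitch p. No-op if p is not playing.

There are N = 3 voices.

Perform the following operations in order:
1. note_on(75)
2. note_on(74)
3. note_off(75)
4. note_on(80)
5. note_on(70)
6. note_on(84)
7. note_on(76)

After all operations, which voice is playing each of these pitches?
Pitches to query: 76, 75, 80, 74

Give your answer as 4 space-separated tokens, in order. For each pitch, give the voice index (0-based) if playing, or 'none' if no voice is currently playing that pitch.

Answer: 0 none none none

Derivation:
Op 1: note_on(75): voice 0 is free -> assigned | voices=[75 - -]
Op 2: note_on(74): voice 1 is free -> assigned | voices=[75 74 -]
Op 3: note_off(75): free voice 0 | voices=[- 74 -]
Op 4: note_on(80): voice 0 is free -> assigned | voices=[80 74 -]
Op 5: note_on(70): voice 2 is free -> assigned | voices=[80 74 70]
Op 6: note_on(84): all voices busy, STEAL voice 1 (pitch 74, oldest) -> assign | voices=[80 84 70]
Op 7: note_on(76): all voices busy, STEAL voice 0 (pitch 80, oldest) -> assign | voices=[76 84 70]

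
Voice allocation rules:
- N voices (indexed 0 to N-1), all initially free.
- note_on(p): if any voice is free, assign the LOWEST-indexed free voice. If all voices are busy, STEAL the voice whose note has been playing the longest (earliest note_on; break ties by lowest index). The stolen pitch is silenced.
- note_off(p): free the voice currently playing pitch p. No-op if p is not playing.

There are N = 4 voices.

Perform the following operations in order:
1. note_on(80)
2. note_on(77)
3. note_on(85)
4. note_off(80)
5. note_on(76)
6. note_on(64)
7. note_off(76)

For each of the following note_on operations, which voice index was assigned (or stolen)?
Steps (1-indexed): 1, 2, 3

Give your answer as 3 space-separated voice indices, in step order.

Answer: 0 1 2

Derivation:
Op 1: note_on(80): voice 0 is free -> assigned | voices=[80 - - -]
Op 2: note_on(77): voice 1 is free -> assigned | voices=[80 77 - -]
Op 3: note_on(85): voice 2 is free -> assigned | voices=[80 77 85 -]
Op 4: note_off(80): free voice 0 | voices=[- 77 85 -]
Op 5: note_on(76): voice 0 is free -> assigned | voices=[76 77 85 -]
Op 6: note_on(64): voice 3 is free -> assigned | voices=[76 77 85 64]
Op 7: note_off(76): free voice 0 | voices=[- 77 85 64]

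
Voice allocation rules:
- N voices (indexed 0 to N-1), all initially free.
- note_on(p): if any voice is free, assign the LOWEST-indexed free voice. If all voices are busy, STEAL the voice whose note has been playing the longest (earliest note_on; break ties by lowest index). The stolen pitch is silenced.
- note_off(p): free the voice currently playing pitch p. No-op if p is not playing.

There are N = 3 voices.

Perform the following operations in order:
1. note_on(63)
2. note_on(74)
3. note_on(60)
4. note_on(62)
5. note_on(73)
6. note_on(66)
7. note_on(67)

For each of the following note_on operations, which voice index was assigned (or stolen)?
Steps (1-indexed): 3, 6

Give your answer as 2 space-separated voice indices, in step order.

Answer: 2 2

Derivation:
Op 1: note_on(63): voice 0 is free -> assigned | voices=[63 - -]
Op 2: note_on(74): voice 1 is free -> assigned | voices=[63 74 -]
Op 3: note_on(60): voice 2 is free -> assigned | voices=[63 74 60]
Op 4: note_on(62): all voices busy, STEAL voice 0 (pitch 63, oldest) -> assign | voices=[62 74 60]
Op 5: note_on(73): all voices busy, STEAL voice 1 (pitch 74, oldest) -> assign | voices=[62 73 60]
Op 6: note_on(66): all voices busy, STEAL voice 2 (pitch 60, oldest) -> assign | voices=[62 73 66]
Op 7: note_on(67): all voices busy, STEAL voice 0 (pitch 62, oldest) -> assign | voices=[67 73 66]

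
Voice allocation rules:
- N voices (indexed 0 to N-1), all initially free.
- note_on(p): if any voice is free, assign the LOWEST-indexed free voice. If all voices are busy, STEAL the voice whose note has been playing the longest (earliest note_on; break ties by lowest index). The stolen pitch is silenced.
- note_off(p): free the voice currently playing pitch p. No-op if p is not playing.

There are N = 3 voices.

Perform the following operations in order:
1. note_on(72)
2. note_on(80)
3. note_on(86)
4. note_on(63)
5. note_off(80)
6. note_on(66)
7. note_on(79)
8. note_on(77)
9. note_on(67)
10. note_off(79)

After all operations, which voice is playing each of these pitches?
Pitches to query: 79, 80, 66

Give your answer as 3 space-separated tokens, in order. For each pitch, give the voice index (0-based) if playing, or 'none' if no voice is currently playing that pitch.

Op 1: note_on(72): voice 0 is free -> assigned | voices=[72 - -]
Op 2: note_on(80): voice 1 is free -> assigned | voices=[72 80 -]
Op 3: note_on(86): voice 2 is free -> assigned | voices=[72 80 86]
Op 4: note_on(63): all voices busy, STEAL voice 0 (pitch 72, oldest) -> assign | voices=[63 80 86]
Op 5: note_off(80): free voice 1 | voices=[63 - 86]
Op 6: note_on(66): voice 1 is free -> assigned | voices=[63 66 86]
Op 7: note_on(79): all voices busy, STEAL voice 2 (pitch 86, oldest) -> assign | voices=[63 66 79]
Op 8: note_on(77): all voices busy, STEAL voice 0 (pitch 63, oldest) -> assign | voices=[77 66 79]
Op 9: note_on(67): all voices busy, STEAL voice 1 (pitch 66, oldest) -> assign | voices=[77 67 79]
Op 10: note_off(79): free voice 2 | voices=[77 67 -]

Answer: none none none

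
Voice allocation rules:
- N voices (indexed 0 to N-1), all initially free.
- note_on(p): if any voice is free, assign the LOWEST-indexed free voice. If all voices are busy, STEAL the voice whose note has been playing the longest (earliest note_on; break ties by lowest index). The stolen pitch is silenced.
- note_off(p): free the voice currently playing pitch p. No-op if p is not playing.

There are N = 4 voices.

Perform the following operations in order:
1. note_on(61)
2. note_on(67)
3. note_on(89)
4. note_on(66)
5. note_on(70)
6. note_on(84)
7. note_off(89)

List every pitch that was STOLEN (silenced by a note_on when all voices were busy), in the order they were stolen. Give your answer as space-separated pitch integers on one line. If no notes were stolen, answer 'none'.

Answer: 61 67

Derivation:
Op 1: note_on(61): voice 0 is free -> assigned | voices=[61 - - -]
Op 2: note_on(67): voice 1 is free -> assigned | voices=[61 67 - -]
Op 3: note_on(89): voice 2 is free -> assigned | voices=[61 67 89 -]
Op 4: note_on(66): voice 3 is free -> assigned | voices=[61 67 89 66]
Op 5: note_on(70): all voices busy, STEAL voice 0 (pitch 61, oldest) -> assign | voices=[70 67 89 66]
Op 6: note_on(84): all voices busy, STEAL voice 1 (pitch 67, oldest) -> assign | voices=[70 84 89 66]
Op 7: note_off(89): free voice 2 | voices=[70 84 - 66]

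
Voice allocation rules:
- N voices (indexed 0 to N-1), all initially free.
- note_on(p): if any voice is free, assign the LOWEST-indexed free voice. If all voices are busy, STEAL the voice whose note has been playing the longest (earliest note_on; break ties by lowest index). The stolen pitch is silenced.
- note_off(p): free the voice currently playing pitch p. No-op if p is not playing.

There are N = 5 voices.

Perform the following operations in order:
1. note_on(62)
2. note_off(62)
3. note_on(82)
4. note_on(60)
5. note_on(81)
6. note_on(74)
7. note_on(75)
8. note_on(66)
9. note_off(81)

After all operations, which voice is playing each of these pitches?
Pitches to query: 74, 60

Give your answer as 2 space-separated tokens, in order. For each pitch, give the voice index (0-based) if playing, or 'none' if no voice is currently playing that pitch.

Op 1: note_on(62): voice 0 is free -> assigned | voices=[62 - - - -]
Op 2: note_off(62): free voice 0 | voices=[- - - - -]
Op 3: note_on(82): voice 0 is free -> assigned | voices=[82 - - - -]
Op 4: note_on(60): voice 1 is free -> assigned | voices=[82 60 - - -]
Op 5: note_on(81): voice 2 is free -> assigned | voices=[82 60 81 - -]
Op 6: note_on(74): voice 3 is free -> assigned | voices=[82 60 81 74 -]
Op 7: note_on(75): voice 4 is free -> assigned | voices=[82 60 81 74 75]
Op 8: note_on(66): all voices busy, STEAL voice 0 (pitch 82, oldest) -> assign | voices=[66 60 81 74 75]
Op 9: note_off(81): free voice 2 | voices=[66 60 - 74 75]

Answer: 3 1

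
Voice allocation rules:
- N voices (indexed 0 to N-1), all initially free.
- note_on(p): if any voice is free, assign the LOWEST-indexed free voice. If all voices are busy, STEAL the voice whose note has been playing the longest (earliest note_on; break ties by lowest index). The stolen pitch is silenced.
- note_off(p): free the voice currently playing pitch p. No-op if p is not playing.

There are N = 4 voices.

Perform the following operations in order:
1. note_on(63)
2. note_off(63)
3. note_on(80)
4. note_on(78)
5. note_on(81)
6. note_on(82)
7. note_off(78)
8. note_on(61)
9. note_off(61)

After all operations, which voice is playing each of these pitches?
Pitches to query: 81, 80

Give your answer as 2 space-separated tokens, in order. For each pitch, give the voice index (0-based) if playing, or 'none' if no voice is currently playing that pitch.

Op 1: note_on(63): voice 0 is free -> assigned | voices=[63 - - -]
Op 2: note_off(63): free voice 0 | voices=[- - - -]
Op 3: note_on(80): voice 0 is free -> assigned | voices=[80 - - -]
Op 4: note_on(78): voice 1 is free -> assigned | voices=[80 78 - -]
Op 5: note_on(81): voice 2 is free -> assigned | voices=[80 78 81 -]
Op 6: note_on(82): voice 3 is free -> assigned | voices=[80 78 81 82]
Op 7: note_off(78): free voice 1 | voices=[80 - 81 82]
Op 8: note_on(61): voice 1 is free -> assigned | voices=[80 61 81 82]
Op 9: note_off(61): free voice 1 | voices=[80 - 81 82]

Answer: 2 0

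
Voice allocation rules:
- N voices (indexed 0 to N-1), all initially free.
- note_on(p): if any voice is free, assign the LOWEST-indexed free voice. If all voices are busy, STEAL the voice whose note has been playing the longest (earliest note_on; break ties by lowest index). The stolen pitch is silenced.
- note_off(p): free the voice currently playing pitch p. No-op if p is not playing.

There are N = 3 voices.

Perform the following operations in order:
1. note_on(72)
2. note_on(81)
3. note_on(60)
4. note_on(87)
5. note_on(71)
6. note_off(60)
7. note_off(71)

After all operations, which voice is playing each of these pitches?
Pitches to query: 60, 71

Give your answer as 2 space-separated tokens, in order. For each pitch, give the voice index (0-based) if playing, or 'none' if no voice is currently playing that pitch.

Op 1: note_on(72): voice 0 is free -> assigned | voices=[72 - -]
Op 2: note_on(81): voice 1 is free -> assigned | voices=[72 81 -]
Op 3: note_on(60): voice 2 is free -> assigned | voices=[72 81 60]
Op 4: note_on(87): all voices busy, STEAL voice 0 (pitch 72, oldest) -> assign | voices=[87 81 60]
Op 5: note_on(71): all voices busy, STEAL voice 1 (pitch 81, oldest) -> assign | voices=[87 71 60]
Op 6: note_off(60): free voice 2 | voices=[87 71 -]
Op 7: note_off(71): free voice 1 | voices=[87 - -]

Answer: none none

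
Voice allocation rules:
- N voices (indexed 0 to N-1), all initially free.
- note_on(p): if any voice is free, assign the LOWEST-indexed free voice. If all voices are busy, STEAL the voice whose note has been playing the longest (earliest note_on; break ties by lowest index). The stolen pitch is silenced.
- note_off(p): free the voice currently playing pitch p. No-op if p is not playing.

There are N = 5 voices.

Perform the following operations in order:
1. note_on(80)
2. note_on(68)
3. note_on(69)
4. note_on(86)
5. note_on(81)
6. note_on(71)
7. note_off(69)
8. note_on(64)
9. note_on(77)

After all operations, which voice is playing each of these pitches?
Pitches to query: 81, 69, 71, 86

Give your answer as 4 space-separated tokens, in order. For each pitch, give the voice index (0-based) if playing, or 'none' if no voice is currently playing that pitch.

Answer: 4 none 0 3

Derivation:
Op 1: note_on(80): voice 0 is free -> assigned | voices=[80 - - - -]
Op 2: note_on(68): voice 1 is free -> assigned | voices=[80 68 - - -]
Op 3: note_on(69): voice 2 is free -> assigned | voices=[80 68 69 - -]
Op 4: note_on(86): voice 3 is free -> assigned | voices=[80 68 69 86 -]
Op 5: note_on(81): voice 4 is free -> assigned | voices=[80 68 69 86 81]
Op 6: note_on(71): all voices busy, STEAL voice 0 (pitch 80, oldest) -> assign | voices=[71 68 69 86 81]
Op 7: note_off(69): free voice 2 | voices=[71 68 - 86 81]
Op 8: note_on(64): voice 2 is free -> assigned | voices=[71 68 64 86 81]
Op 9: note_on(77): all voices busy, STEAL voice 1 (pitch 68, oldest) -> assign | voices=[71 77 64 86 81]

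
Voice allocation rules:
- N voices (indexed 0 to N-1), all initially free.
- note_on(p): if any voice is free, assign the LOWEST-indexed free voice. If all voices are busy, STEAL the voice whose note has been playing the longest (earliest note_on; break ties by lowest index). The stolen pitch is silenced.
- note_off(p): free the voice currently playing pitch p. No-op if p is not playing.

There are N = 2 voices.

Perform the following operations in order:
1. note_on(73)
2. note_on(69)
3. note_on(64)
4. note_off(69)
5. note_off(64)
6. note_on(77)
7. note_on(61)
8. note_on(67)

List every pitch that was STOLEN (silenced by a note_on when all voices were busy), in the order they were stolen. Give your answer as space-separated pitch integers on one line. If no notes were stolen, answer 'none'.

Answer: 73 77

Derivation:
Op 1: note_on(73): voice 0 is free -> assigned | voices=[73 -]
Op 2: note_on(69): voice 1 is free -> assigned | voices=[73 69]
Op 3: note_on(64): all voices busy, STEAL voice 0 (pitch 73, oldest) -> assign | voices=[64 69]
Op 4: note_off(69): free voice 1 | voices=[64 -]
Op 5: note_off(64): free voice 0 | voices=[- -]
Op 6: note_on(77): voice 0 is free -> assigned | voices=[77 -]
Op 7: note_on(61): voice 1 is free -> assigned | voices=[77 61]
Op 8: note_on(67): all voices busy, STEAL voice 0 (pitch 77, oldest) -> assign | voices=[67 61]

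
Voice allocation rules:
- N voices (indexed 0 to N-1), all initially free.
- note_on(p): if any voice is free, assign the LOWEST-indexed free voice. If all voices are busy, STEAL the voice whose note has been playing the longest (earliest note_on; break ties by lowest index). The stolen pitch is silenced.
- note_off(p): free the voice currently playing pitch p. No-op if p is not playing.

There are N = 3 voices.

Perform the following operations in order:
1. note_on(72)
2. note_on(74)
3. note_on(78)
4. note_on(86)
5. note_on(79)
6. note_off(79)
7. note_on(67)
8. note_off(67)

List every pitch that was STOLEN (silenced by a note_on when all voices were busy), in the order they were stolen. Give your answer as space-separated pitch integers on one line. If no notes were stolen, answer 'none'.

Answer: 72 74

Derivation:
Op 1: note_on(72): voice 0 is free -> assigned | voices=[72 - -]
Op 2: note_on(74): voice 1 is free -> assigned | voices=[72 74 -]
Op 3: note_on(78): voice 2 is free -> assigned | voices=[72 74 78]
Op 4: note_on(86): all voices busy, STEAL voice 0 (pitch 72, oldest) -> assign | voices=[86 74 78]
Op 5: note_on(79): all voices busy, STEAL voice 1 (pitch 74, oldest) -> assign | voices=[86 79 78]
Op 6: note_off(79): free voice 1 | voices=[86 - 78]
Op 7: note_on(67): voice 1 is free -> assigned | voices=[86 67 78]
Op 8: note_off(67): free voice 1 | voices=[86 - 78]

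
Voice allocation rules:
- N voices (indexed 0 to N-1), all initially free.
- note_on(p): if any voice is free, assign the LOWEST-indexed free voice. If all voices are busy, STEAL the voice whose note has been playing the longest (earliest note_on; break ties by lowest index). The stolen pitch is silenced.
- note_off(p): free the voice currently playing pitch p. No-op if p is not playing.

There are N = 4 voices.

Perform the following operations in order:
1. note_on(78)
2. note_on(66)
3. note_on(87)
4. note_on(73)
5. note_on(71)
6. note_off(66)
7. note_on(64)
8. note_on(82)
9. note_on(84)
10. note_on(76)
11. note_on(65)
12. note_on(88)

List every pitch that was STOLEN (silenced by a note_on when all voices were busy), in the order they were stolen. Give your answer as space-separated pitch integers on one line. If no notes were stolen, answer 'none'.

Answer: 78 87 73 71 64 82

Derivation:
Op 1: note_on(78): voice 0 is free -> assigned | voices=[78 - - -]
Op 2: note_on(66): voice 1 is free -> assigned | voices=[78 66 - -]
Op 3: note_on(87): voice 2 is free -> assigned | voices=[78 66 87 -]
Op 4: note_on(73): voice 3 is free -> assigned | voices=[78 66 87 73]
Op 5: note_on(71): all voices busy, STEAL voice 0 (pitch 78, oldest) -> assign | voices=[71 66 87 73]
Op 6: note_off(66): free voice 1 | voices=[71 - 87 73]
Op 7: note_on(64): voice 1 is free -> assigned | voices=[71 64 87 73]
Op 8: note_on(82): all voices busy, STEAL voice 2 (pitch 87, oldest) -> assign | voices=[71 64 82 73]
Op 9: note_on(84): all voices busy, STEAL voice 3 (pitch 73, oldest) -> assign | voices=[71 64 82 84]
Op 10: note_on(76): all voices busy, STEAL voice 0 (pitch 71, oldest) -> assign | voices=[76 64 82 84]
Op 11: note_on(65): all voices busy, STEAL voice 1 (pitch 64, oldest) -> assign | voices=[76 65 82 84]
Op 12: note_on(88): all voices busy, STEAL voice 2 (pitch 82, oldest) -> assign | voices=[76 65 88 84]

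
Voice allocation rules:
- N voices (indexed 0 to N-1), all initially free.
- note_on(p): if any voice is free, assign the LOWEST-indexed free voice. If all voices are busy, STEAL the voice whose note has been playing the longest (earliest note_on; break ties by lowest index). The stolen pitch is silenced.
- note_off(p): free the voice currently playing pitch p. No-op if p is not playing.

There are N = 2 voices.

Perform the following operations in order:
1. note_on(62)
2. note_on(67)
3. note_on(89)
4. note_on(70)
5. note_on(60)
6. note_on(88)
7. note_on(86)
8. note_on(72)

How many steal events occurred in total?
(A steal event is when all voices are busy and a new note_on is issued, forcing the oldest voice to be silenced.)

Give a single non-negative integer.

Op 1: note_on(62): voice 0 is free -> assigned | voices=[62 -]
Op 2: note_on(67): voice 1 is free -> assigned | voices=[62 67]
Op 3: note_on(89): all voices busy, STEAL voice 0 (pitch 62, oldest) -> assign | voices=[89 67]
Op 4: note_on(70): all voices busy, STEAL voice 1 (pitch 67, oldest) -> assign | voices=[89 70]
Op 5: note_on(60): all voices busy, STEAL voice 0 (pitch 89, oldest) -> assign | voices=[60 70]
Op 6: note_on(88): all voices busy, STEAL voice 1 (pitch 70, oldest) -> assign | voices=[60 88]
Op 7: note_on(86): all voices busy, STEAL voice 0 (pitch 60, oldest) -> assign | voices=[86 88]
Op 8: note_on(72): all voices busy, STEAL voice 1 (pitch 88, oldest) -> assign | voices=[86 72]

Answer: 6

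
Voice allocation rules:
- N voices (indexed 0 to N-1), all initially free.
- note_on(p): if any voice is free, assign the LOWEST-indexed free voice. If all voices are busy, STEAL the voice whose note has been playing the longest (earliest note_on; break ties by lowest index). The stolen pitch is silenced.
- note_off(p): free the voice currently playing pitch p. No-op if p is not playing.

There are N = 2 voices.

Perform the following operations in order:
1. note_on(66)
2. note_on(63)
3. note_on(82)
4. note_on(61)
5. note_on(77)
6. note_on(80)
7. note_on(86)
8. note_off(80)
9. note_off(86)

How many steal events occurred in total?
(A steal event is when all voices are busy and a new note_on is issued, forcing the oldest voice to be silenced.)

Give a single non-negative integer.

Op 1: note_on(66): voice 0 is free -> assigned | voices=[66 -]
Op 2: note_on(63): voice 1 is free -> assigned | voices=[66 63]
Op 3: note_on(82): all voices busy, STEAL voice 0 (pitch 66, oldest) -> assign | voices=[82 63]
Op 4: note_on(61): all voices busy, STEAL voice 1 (pitch 63, oldest) -> assign | voices=[82 61]
Op 5: note_on(77): all voices busy, STEAL voice 0 (pitch 82, oldest) -> assign | voices=[77 61]
Op 6: note_on(80): all voices busy, STEAL voice 1 (pitch 61, oldest) -> assign | voices=[77 80]
Op 7: note_on(86): all voices busy, STEAL voice 0 (pitch 77, oldest) -> assign | voices=[86 80]
Op 8: note_off(80): free voice 1 | voices=[86 -]
Op 9: note_off(86): free voice 0 | voices=[- -]

Answer: 5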